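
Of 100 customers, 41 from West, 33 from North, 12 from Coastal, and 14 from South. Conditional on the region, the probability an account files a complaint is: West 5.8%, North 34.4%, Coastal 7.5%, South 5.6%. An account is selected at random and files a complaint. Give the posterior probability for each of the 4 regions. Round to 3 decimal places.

West 0.154, North 0.736, Coastal 0.058, South 0.051

Prior × likelihood for each hypothesis:
  West: 0.41 × 0.058 = 0.02378
  North: 0.33 × 0.344 = 0.11352
  Coastal: 0.12 × 0.075 = 0.009
  South: 0.14 × 0.056 = 0.00784
Sum = 0.15414.
P(West | complaint) = 0.02378/0.15414 ≈ 0.154
P(North | complaint) = 0.11352/0.15414 ≈ 0.736
P(Coastal | complaint) = 0.009/0.15414 ≈ 0.058
P(South | complaint) = 0.00784/0.15414 ≈ 0.051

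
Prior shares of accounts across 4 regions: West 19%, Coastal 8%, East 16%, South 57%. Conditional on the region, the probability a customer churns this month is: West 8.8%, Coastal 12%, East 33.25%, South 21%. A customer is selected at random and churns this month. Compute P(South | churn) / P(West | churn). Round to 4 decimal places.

7.1591

Compute prior × likelihood for every hypothesis:
  West: 0.19 × 0.088 = 0.01672
  Coastal: 0.08 × 0.12 = 0.0096
  East: 0.16 × 0.3325 = 0.0532
  South: 0.57 × 0.21 = 0.1197
Total = 0.19922.
The ratio is 0.1197 / 0.01672 (the normalizer cancels) = 7.1591.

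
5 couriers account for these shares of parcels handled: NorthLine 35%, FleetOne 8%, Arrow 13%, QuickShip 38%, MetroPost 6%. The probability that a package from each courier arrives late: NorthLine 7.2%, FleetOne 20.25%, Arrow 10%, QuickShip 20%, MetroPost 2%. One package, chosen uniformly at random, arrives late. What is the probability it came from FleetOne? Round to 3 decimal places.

By Bayes' rule, posterior ∝ prior × likelihood:
  NorthLine: 0.35 × 0.072 = 0.0252
  FleetOne: 0.08 × 0.2025 = 0.0162
  Arrow: 0.13 × 0.1 = 0.013
  QuickShip: 0.38 × 0.2 = 0.076
  MetroPost: 0.06 × 0.02 = 0.0012
Normalizing constant = 0.1316.
P(FleetOne | evidence) = 0.0162 / 0.1316 ≈ 0.123.

0.123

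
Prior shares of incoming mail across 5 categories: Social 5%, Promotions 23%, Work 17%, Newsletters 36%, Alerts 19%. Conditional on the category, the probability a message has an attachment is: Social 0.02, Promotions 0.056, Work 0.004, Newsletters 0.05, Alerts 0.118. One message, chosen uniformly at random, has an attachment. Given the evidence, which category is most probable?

Alerts

Compute prior × likelihood for every hypothesis:
  Social: 0.05 × 0.02 = 0.001
  Promotions: 0.23 × 0.056 = 0.01288
  Work: 0.17 × 0.004 = 0.00068
  Newsletters: 0.36 × 0.05 = 0.018
  Alerts: 0.19 × 0.118 = 0.02242
Total = 0.05498.
Largest term belongs to Alerts, so Alerts is most probable.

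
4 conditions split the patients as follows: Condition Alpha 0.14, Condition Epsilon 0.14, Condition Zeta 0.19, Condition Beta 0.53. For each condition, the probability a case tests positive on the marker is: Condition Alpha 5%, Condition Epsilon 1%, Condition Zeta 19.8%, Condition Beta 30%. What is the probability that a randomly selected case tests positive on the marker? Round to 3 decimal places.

0.205

Unnormalized posteriors (prior × likelihood):
  Condition Alpha: 0.14 × 0.05 = 0.007
  Condition Epsilon: 0.14 × 0.01 = 0.0014
  Condition Zeta: 0.19 × 0.198 = 0.03762
  Condition Beta: 0.53 × 0.3 = 0.159
P(marker-positive) = 0.007 + 0.0014 + 0.03762 + 0.159 = 0.20502 → 0.205.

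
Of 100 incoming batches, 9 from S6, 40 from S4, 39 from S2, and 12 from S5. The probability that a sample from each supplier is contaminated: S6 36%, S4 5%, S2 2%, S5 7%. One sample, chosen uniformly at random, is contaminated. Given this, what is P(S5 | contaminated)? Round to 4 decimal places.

0.1224

By Bayes' rule, posterior ∝ prior × likelihood:
  S6: 0.09 × 0.36 = 0.0324
  S4: 0.4 × 0.05 = 0.02
  S2: 0.39 × 0.02 = 0.0078
  S5: 0.12 × 0.07 = 0.0084
Total = 0.0686.
P(S5 | evidence) = 0.0084 / 0.0686 ≈ 0.1224.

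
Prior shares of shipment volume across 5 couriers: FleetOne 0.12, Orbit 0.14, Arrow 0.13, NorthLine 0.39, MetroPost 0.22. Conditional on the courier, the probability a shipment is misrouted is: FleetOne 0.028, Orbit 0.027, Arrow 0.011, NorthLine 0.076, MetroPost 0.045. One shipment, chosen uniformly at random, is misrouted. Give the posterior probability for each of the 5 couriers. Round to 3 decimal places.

FleetOne 0.070, Orbit 0.079, Arrow 0.030, NorthLine 0.616, MetroPost 0.206

By Bayes' rule, posterior ∝ prior × likelihood:
  FleetOne: 0.12 × 0.028 = 0.00336
  Orbit: 0.14 × 0.027 = 0.00378
  Arrow: 0.13 × 0.011 = 0.00143
  NorthLine: 0.39 × 0.076 = 0.02964
  MetroPost: 0.22 × 0.045 = 0.0099
Normalizing constant = 0.04811.
P(FleetOne | misrouted) = 0.00336/0.04811 ≈ 0.070
P(Orbit | misrouted) = 0.00378/0.04811 ≈ 0.079
P(Arrow | misrouted) = 0.00143/0.04811 ≈ 0.030
P(NorthLine | misrouted) = 0.02964/0.04811 ≈ 0.616
P(MetroPost | misrouted) = 0.0099/0.04811 ≈ 0.206
(Check: 0.070+0.079+0.030+0.616+0.206 = 1.001.)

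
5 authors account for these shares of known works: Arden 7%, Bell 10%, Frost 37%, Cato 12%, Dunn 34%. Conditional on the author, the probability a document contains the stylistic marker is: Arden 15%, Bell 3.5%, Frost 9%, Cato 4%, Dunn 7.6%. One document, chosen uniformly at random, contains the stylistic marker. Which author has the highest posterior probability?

By Bayes' rule, posterior ∝ prior × likelihood:
  Arden: 0.07 × 0.15 = 0.0105
  Bell: 0.1 × 0.035 = 0.0035
  Frost: 0.37 × 0.09 = 0.0333
  Cato: 0.12 × 0.04 = 0.0048
  Dunn: 0.34 × 0.076 = 0.02584
Sum = 0.07794.
Largest term belongs to Frost, so Frost is most probable.

Frost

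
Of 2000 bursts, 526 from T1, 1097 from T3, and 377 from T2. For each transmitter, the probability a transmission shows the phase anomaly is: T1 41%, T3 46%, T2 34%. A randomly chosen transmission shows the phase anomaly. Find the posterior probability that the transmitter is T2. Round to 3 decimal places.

0.151

Compute prior × likelihood for every hypothesis:
  T1: 0.263 × 0.41 = 0.10783
  T3: 0.5485 × 0.46 = 0.25231
  T2: 0.1885 × 0.34 = 0.06409
Normalizing constant = 0.42423.
P(T2 | evidence) = 0.06409 / 0.42423 ≈ 0.151.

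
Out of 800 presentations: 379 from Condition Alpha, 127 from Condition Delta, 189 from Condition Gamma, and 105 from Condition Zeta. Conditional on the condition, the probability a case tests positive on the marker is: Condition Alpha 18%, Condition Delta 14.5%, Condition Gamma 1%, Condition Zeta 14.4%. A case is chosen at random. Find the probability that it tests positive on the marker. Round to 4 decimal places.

0.1296

Compute prior × likelihood for every hypothesis:
  Condition Alpha: 0.47375 × 0.18 = 0.085275
  Condition Delta: 0.15875 × 0.145 = 0.02301875
  Condition Gamma: 0.23625 × 0.01 = 0.0023625
  Condition Zeta: 0.13125 × 0.144 = 0.0189
P(marker-positive) = 0.085275 + 0.02301875 + 0.0023625 + 0.0189 = 0.12955625 → 0.1296.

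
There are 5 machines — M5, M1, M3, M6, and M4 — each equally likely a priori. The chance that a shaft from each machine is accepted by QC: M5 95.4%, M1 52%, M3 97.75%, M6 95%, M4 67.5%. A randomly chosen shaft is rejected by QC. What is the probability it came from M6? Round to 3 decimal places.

0.054

Taking complements, P(rejected | each) = M5 0.046, M1 0.48, M3 0.0225, M6 0.05, M4 0.325.
With a uniform prior (1/5 each), posterior ∝ likelihood:
  M5: 0.046
  M1: 0.48
  M3: 0.0225
  M6: 0.05
  M4: 0.325
Total = 0.9235.
P(M6 | evidence) = 0.05 / 0.9235 ≈ 0.054.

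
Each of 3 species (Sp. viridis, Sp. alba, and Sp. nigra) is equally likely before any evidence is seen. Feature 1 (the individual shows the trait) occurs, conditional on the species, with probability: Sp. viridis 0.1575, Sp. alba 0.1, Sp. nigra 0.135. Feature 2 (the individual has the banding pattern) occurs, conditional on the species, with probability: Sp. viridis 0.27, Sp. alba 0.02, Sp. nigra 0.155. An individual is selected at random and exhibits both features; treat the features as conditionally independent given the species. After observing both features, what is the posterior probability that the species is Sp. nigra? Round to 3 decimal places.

With a uniform prior (1/3 each), posterior ∝ likelihood:
  Sp. viridis: 0.1575 × 0.27 = 0.042525
  Sp. alba: 0.1 × 0.02 = 0.002
  Sp. nigra: 0.135 × 0.155 = 0.020925
Normalizing constant = 0.06545.
P(Sp. nigra | evidence) = 0.020925 / 0.06545 ≈ 0.320.

0.320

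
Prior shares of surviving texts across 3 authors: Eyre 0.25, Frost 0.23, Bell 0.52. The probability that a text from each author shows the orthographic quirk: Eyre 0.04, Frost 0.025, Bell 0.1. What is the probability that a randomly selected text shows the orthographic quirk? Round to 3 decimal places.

Prior × likelihood for each hypothesis:
  Eyre: 0.25 × 0.04 = 0.01
  Frost: 0.23 × 0.025 = 0.00575
  Bell: 0.52 × 0.1 = 0.052
P(quirk) = 0.01 + 0.00575 + 0.052 = 0.06775 → 0.068.

0.068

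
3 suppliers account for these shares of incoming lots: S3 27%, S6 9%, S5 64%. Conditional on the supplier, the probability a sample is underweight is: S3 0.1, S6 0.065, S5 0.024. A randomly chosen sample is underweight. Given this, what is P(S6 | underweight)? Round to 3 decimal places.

0.121

Unnormalized posteriors (prior × likelihood):
  S3: 0.27 × 0.1 = 0.027
  S6: 0.09 × 0.065 = 0.00585
  S5: 0.64 × 0.024 = 0.01536
Normalizing constant = 0.04821.
P(S6 | evidence) = 0.00585 / 0.04821 ≈ 0.121.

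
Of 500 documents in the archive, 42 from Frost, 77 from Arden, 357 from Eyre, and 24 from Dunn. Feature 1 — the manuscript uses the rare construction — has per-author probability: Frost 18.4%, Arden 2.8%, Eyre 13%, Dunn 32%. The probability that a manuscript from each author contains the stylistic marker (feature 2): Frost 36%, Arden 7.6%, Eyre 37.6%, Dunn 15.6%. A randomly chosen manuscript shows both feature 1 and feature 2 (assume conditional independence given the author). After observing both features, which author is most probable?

Prior × likelihood for each hypothesis:
  Frost: 0.084 × 0.184 × 0.36 = 0.00556416
  Arden: 0.154 × 0.028 × 0.076 = 0.000327712
  Eyre: 0.714 × 0.13 × 0.376 = 0.03490032
  Dunn: 0.048 × 0.32 × 0.156 = 0.00239616
Sum = 0.043188352.
Largest term belongs to Eyre, so Eyre is most probable.

Eyre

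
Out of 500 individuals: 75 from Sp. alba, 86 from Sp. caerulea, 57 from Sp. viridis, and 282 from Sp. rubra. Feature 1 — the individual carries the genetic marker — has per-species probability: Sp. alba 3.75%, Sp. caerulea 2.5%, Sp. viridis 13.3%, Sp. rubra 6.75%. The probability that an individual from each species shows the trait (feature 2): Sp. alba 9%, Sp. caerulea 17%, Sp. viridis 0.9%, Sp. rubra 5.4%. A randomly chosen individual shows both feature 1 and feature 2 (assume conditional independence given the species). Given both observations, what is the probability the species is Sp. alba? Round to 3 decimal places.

Prior × likelihood for each hypothesis:
  Sp. alba: 0.15 × 0.0375 × 0.09 = 0.00050625
  Sp. caerulea: 0.172 × 0.025 × 0.17 = 0.000731
  Sp. viridis: 0.114 × 0.133 × 0.009 = 0.000136458
  Sp. rubra: 0.564 × 0.0675 × 0.054 = 0.00205578
Total = 0.003429488.
P(Sp. alba | evidence) = 0.00050625 / 0.003429488 ≈ 0.148.

0.148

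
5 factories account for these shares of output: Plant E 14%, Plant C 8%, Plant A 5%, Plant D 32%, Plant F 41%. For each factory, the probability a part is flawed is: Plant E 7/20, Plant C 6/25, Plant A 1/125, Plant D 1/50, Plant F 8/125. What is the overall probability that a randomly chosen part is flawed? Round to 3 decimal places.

Prior × likelihood for each hypothesis:
  Plant E: 0.14 × 0.35 = 0.049
  Plant C: 0.08 × 0.24 = 0.0192
  Plant A: 0.05 × 0.008 = 0.0004
  Plant D: 0.32 × 0.02 = 0.0064
  Plant F: 0.41 × 0.064 = 0.02624
P(flawed) = 0.049 + 0.0192 + 0.0004 + 0.0064 + 0.02624 = 0.10124 → 0.101.

0.101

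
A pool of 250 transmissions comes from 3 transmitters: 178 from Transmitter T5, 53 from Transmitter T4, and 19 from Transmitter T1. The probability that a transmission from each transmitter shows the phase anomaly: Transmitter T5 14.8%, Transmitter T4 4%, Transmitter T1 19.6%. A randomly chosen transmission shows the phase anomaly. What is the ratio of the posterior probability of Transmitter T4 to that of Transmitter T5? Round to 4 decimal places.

Unnormalized posteriors (prior × likelihood):
  Transmitter T5: 0.712 × 0.148 = 0.105376
  Transmitter T4: 0.212 × 0.04 = 0.00848
  Transmitter T1: 0.076 × 0.196 = 0.014896
Normalizing constant = 0.128752.
The ratio is 0.00848 / 0.105376 (the normalizer cancels) = 0.0805.

0.0805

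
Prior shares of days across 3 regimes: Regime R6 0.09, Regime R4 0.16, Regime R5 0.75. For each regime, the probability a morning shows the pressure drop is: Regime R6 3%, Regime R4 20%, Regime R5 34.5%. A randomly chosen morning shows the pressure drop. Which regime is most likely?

Regime R5

Unnormalized posteriors (prior × likelihood):
  Regime R6: 0.09 × 0.03 = 0.0027
  Regime R4: 0.16 × 0.2 = 0.032
  Regime R5: 0.75 × 0.345 = 0.25875
Total = 0.29345.
Largest term belongs to Regime R5, so Regime R5 is most probable.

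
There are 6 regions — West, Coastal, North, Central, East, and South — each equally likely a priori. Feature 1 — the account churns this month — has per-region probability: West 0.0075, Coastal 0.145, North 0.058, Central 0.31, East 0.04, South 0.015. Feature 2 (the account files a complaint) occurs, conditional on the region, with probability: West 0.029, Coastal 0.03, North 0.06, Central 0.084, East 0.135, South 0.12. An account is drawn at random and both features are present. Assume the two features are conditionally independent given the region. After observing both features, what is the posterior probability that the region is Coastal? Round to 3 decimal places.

0.105

With a uniform prior (1/6 each), posterior ∝ likelihood:
  West: 0.0075 × 0.029 = 0.0002175
  Coastal: 0.145 × 0.03 = 0.00435
  North: 0.058 × 0.06 = 0.00348
  Central: 0.31 × 0.084 = 0.02604
  East: 0.04 × 0.135 = 0.0054
  South: 0.015 × 0.12 = 0.0018
Total = 0.0412875.
P(Coastal | evidence) = 0.00435 / 0.0412875 ≈ 0.105.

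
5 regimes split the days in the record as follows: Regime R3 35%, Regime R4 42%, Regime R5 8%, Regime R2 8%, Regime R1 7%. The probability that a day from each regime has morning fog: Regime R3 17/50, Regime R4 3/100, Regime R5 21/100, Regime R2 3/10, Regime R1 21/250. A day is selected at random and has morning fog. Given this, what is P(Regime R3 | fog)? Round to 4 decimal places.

Compute prior × likelihood for every hypothesis:
  Regime R3: 0.35 × 0.34 = 0.119
  Regime R4: 0.42 × 0.03 = 0.0126
  Regime R5: 0.08 × 0.21 = 0.0168
  Regime R2: 0.08 × 0.3 = 0.024
  Regime R1: 0.07 × 0.084 = 0.00588
Total = 0.17828.
P(Regime R3 | evidence) = 0.119 / 0.17828 ≈ 0.6675.

0.6675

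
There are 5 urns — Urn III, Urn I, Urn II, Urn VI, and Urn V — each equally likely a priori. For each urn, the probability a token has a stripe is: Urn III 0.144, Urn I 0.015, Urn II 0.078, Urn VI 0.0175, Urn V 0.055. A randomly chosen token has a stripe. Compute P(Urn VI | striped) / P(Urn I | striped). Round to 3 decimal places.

1.167

With a uniform prior (1/5 each), posterior ∝ likelihood:
  Urn III: 0.144
  Urn I: 0.015
  Urn II: 0.078
  Urn VI: 0.0175
  Urn V: 0.055
Sum = 0.3095.
The ratio is 0.0175 / 0.015 (the normalizer cancels) = 1.167.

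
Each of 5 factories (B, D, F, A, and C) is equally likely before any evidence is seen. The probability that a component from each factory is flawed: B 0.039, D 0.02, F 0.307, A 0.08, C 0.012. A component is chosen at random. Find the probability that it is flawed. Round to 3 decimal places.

0.092

Since the prior is uniform, the posterior is proportional to the likelihood:
  B: 0.039
  D: 0.02
  F: 0.307
  A: 0.08
  C: 0.012
P(flawed) = (1/5) × (0.039 + 0.02 + 0.307 + 0.08 + 0.012) = 0.458/5 ≈ 0.092.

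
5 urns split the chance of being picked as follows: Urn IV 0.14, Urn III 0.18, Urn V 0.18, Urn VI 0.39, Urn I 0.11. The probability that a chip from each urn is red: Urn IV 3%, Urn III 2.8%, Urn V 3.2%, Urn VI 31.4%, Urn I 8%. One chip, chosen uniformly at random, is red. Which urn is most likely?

Urn VI

Compute prior × likelihood for every hypothesis:
  Urn IV: 0.14 × 0.03 = 0.0042
  Urn III: 0.18 × 0.028 = 0.00504
  Urn V: 0.18 × 0.032 = 0.00576
  Urn VI: 0.39 × 0.314 = 0.12246
  Urn I: 0.11 × 0.08 = 0.0088
Sum = 0.14626.
Largest term belongs to Urn VI, so Urn VI is most probable.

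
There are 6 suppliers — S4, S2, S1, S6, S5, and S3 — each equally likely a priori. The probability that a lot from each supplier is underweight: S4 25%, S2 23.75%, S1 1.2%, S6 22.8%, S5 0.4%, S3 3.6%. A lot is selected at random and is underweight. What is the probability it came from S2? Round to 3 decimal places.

Since the prior is uniform, the posterior is proportional to the likelihood:
  S4: 0.25
  S2: 0.2375
  S1: 0.012
  S6: 0.228
  S5: 0.004
  S3: 0.036
Total = 0.7675.
P(S2 | evidence) = 0.2375 / 0.7675 ≈ 0.309.

0.309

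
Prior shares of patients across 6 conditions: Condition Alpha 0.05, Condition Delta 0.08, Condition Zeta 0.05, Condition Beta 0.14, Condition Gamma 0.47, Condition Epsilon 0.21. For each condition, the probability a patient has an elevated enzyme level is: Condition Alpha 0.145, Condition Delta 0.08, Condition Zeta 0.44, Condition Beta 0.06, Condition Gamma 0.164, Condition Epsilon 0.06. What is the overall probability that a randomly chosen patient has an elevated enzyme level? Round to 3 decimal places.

0.134

Unnormalized posteriors (prior × likelihood):
  Condition Alpha: 0.05 × 0.145 = 0.00725
  Condition Delta: 0.08 × 0.08 = 0.0064
  Condition Zeta: 0.05 × 0.44 = 0.022
  Condition Beta: 0.14 × 0.06 = 0.0084
  Condition Gamma: 0.47 × 0.164 = 0.07708
  Condition Epsilon: 0.21 × 0.06 = 0.0126
P(elevated) = 0.00725 + 0.0064 + 0.022 + 0.0084 + 0.07708 + 0.0126 = 0.13373 → 0.134.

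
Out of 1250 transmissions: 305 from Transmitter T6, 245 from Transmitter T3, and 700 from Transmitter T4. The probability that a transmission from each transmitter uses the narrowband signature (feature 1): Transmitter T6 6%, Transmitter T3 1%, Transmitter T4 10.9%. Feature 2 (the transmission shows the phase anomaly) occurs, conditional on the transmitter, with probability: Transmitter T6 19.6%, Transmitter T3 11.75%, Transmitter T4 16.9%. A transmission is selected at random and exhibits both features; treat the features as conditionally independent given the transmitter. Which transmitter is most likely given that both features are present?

Transmitter T4

By Bayes' rule, posterior ∝ prior × likelihood:
  Transmitter T6: 0.244 × 0.06 × 0.196 = 0.00286944
  Transmitter T3: 0.196 × 0.01 × 0.1175 = 0.0002303
  Transmitter T4: 0.56 × 0.109 × 0.169 = 0.01031576
Total = 0.0134155.
Largest term belongs to Transmitter T4, so Transmitter T4 is most probable.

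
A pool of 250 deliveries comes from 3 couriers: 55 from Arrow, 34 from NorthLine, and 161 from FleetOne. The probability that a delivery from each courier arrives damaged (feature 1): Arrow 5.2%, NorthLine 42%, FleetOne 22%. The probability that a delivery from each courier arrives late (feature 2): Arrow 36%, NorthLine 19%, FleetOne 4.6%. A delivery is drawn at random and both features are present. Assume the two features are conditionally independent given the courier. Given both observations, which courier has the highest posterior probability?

Compute prior × likelihood for every hypothesis:
  Arrow: 0.22 × 0.052 × 0.36 = 0.0041184
  NorthLine: 0.136 × 0.42 × 0.19 = 0.0108528
  FleetOne: 0.644 × 0.22 × 0.046 = 0.00651728
Sum = 0.02148848.
Largest term belongs to NorthLine, so NorthLine is most probable.

NorthLine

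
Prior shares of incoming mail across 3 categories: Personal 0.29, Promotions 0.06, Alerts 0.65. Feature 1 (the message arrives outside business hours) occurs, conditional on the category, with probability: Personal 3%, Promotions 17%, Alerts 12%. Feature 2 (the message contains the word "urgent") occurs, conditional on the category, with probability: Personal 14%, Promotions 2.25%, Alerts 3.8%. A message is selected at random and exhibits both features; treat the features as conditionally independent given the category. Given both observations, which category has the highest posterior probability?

Alerts

Unnormalized posteriors (prior × likelihood):
  Personal: 0.29 × 0.03 × 0.14 = 0.001218
  Promotions: 0.06 × 0.17 × 0.0225 = 0.0002295
  Alerts: 0.65 × 0.12 × 0.038 = 0.002964
Total = 0.0044115.
Largest term belongs to Alerts, so Alerts is most probable.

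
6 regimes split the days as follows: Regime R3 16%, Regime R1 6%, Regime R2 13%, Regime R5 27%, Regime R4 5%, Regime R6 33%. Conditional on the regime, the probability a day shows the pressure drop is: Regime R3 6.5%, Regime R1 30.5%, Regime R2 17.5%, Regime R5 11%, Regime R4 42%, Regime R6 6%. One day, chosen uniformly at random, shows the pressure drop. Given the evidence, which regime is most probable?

Unnormalized posteriors (prior × likelihood):
  Regime R3: 0.16 × 0.065 = 0.0104
  Regime R1: 0.06 × 0.305 = 0.0183
  Regime R2: 0.13 × 0.175 = 0.02275
  Regime R5: 0.27 × 0.11 = 0.0297
  Regime R4: 0.05 × 0.42 = 0.021
  Regime R6: 0.33 × 0.06 = 0.0198
Normalizing constant = 0.12195.
Largest term belongs to Regime R5, so Regime R5 is most probable.

Regime R5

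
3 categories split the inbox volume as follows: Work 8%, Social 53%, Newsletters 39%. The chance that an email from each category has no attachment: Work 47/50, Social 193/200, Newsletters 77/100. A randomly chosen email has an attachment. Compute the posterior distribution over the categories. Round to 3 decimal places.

Work 0.042, Social 0.164, Newsletters 0.793

Taking complements, P(attachment | each) = Work 0.06, Social 0.035, Newsletters 0.23.
By Bayes' rule, posterior ∝ prior × likelihood:
  Work: 0.08 × 0.06 = 0.0048
  Social: 0.53 × 0.035 = 0.01855
  Newsletters: 0.39 × 0.23 = 0.0897
Total = 0.11305.
P(Work | attachment) = 0.0048/0.11305 ≈ 0.042
P(Social | attachment) = 0.01855/0.11305 ≈ 0.164
P(Newsletters | attachment) = 0.0897/0.11305 ≈ 0.793
(Check: 0.042+0.164+0.793 = 0.999.)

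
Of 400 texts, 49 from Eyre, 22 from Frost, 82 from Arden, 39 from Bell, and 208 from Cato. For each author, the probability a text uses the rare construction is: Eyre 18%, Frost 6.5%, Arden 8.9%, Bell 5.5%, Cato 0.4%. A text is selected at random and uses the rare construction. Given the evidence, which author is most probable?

Eyre

Compute prior × likelihood for every hypothesis:
  Eyre: 0.1225 × 0.18 = 0.02205
  Frost: 0.055 × 0.065 = 0.003575
  Arden: 0.205 × 0.089 = 0.018245
  Bell: 0.0975 × 0.055 = 0.0053625
  Cato: 0.52 × 0.004 = 0.00208
Total = 0.0513125.
Largest term belongs to Eyre, so Eyre is most probable.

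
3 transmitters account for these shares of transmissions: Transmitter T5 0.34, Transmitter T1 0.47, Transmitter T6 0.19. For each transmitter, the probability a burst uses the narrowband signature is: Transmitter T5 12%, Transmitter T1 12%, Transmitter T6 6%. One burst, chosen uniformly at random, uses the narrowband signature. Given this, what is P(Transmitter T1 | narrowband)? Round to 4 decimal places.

0.5193

Unnormalized posteriors (prior × likelihood):
  Transmitter T5: 0.34 × 0.12 = 0.0408
  Transmitter T1: 0.47 × 0.12 = 0.0564
  Transmitter T6: 0.19 × 0.06 = 0.0114
Sum = 0.1086.
P(Transmitter T1 | evidence) = 0.0564 / 0.1086 ≈ 0.5193.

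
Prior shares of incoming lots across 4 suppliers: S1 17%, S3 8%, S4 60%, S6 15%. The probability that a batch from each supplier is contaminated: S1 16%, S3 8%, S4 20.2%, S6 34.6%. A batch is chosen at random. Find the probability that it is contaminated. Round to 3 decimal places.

0.207

Prior × likelihood for each hypothesis:
  S1: 0.17 × 0.16 = 0.0272
  S3: 0.08 × 0.08 = 0.0064
  S4: 0.6 × 0.202 = 0.1212
  S6: 0.15 × 0.346 = 0.0519
P(contaminated) = 0.0272 + 0.0064 + 0.1212 + 0.0519 = 0.2067 → 0.207.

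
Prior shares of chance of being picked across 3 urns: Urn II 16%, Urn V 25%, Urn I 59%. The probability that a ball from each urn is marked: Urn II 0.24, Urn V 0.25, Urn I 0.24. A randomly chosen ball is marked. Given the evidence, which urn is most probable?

Prior × likelihood for each hypothesis:
  Urn II: 0.16 × 0.24 = 0.0384
  Urn V: 0.25 × 0.25 = 0.0625
  Urn I: 0.59 × 0.24 = 0.1416
Total = 0.2425.
Largest term belongs to Urn I, so Urn I is most probable.

Urn I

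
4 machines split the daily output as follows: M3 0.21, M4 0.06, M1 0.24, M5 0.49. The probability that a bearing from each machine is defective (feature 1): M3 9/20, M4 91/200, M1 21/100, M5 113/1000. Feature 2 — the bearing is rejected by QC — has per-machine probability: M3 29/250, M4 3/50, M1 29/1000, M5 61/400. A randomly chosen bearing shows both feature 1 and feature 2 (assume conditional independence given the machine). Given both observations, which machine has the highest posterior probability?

M3

Unnormalized posteriors (prior × likelihood):
  M3: 0.21 × 0.45 × 0.116 = 0.010962
  M4: 0.06 × 0.455 × 0.06 = 0.001638
  M1: 0.24 × 0.21 × 0.029 = 0.0014616
  M5: 0.49 × 0.113 × 0.1525 = 0.008443925
Normalizing constant = 0.022505525.
Largest term belongs to M3, so M3 is most probable.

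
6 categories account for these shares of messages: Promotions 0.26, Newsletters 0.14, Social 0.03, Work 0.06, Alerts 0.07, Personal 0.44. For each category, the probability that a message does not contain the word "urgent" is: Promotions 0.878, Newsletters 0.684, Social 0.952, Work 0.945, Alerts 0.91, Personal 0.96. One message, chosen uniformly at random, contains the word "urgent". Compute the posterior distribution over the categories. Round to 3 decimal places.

Promotions 0.303, Newsletters 0.423, Social 0.014, Work 0.032, Alerts 0.060, Personal 0.168

Taking complements, P(urgent-flag | each) = Promotions 0.122, Newsletters 0.316, Social 0.048, Work 0.055, Alerts 0.09, Personal 0.04.
Compute prior × likelihood for every hypothesis:
  Promotions: 0.26 × 0.122 = 0.03172
  Newsletters: 0.14 × 0.316 = 0.04424
  Social: 0.03 × 0.048 = 0.00144
  Work: 0.06 × 0.055 = 0.0033
  Alerts: 0.07 × 0.09 = 0.0063
  Personal: 0.44 × 0.04 = 0.0176
Normalizing constant = 0.1046.
P(Promotions | urgent-flag) = 0.03172/0.1046 ≈ 0.303
P(Newsletters | urgent-flag) = 0.04424/0.1046 ≈ 0.423
P(Social | urgent-flag) = 0.00144/0.1046 ≈ 0.014
P(Work | urgent-flag) = 0.0033/0.1046 ≈ 0.032
P(Alerts | urgent-flag) = 0.0063/0.1046 ≈ 0.060
P(Personal | urgent-flag) = 0.0176/0.1046 ≈ 0.168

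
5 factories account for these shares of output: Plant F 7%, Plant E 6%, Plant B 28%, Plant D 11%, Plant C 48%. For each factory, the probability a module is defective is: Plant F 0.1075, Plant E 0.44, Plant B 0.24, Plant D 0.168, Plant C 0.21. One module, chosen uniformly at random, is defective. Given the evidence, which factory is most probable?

Unnormalized posteriors (prior × likelihood):
  Plant F: 0.07 × 0.1075 = 0.007525
  Plant E: 0.06 × 0.44 = 0.0264
  Plant B: 0.28 × 0.24 = 0.0672
  Plant D: 0.11 × 0.168 = 0.01848
  Plant C: 0.48 × 0.21 = 0.1008
Total = 0.220405.
Largest term belongs to Plant C, so Plant C is most probable.

Plant C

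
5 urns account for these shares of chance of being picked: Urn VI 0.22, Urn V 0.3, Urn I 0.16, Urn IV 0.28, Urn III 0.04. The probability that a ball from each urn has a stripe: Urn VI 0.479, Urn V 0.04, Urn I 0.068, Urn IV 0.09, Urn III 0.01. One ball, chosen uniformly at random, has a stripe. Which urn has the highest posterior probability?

Compute prior × likelihood for every hypothesis:
  Urn VI: 0.22 × 0.479 = 0.10538
  Urn V: 0.3 × 0.04 = 0.012
  Urn I: 0.16 × 0.068 = 0.01088
  Urn IV: 0.28 × 0.09 = 0.0252
  Urn III: 0.04 × 0.01 = 0.0004
Sum = 0.15386.
Largest term belongs to Urn VI, so Urn VI is most probable.

Urn VI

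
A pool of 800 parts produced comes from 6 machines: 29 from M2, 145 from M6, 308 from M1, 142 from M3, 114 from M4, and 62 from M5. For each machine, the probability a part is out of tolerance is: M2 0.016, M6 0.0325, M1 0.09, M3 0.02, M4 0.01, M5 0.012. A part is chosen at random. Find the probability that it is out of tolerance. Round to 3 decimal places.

Unnormalized posteriors (prior × likelihood):
  M2: 0.03625 × 0.016 = 0.00058
  M6: 0.18125 × 0.0325 = 0.005890625
  M1: 0.385 × 0.09 = 0.03465
  M3: 0.1775 × 0.02 = 0.00355
  M4: 0.1425 × 0.01 = 0.001425
  M5: 0.0775 × 0.012 = 0.00093
P(oversize) = 0.00058 + 0.005890625 + 0.03465 + 0.00355 + 0.001425 + 0.00093 = 0.047025625 → 0.047.

0.047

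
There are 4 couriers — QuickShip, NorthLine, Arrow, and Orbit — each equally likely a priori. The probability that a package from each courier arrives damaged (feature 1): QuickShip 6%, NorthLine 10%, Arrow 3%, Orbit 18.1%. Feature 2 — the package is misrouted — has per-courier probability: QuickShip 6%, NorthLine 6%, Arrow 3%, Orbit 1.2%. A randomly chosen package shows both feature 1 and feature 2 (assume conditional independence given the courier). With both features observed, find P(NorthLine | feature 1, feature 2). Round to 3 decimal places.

With a uniform prior (1/4 each), posterior ∝ likelihood:
  QuickShip: 0.06 × 0.06 = 0.0036
  NorthLine: 0.1 × 0.06 = 0.006
  Arrow: 0.03 × 0.03 = 0.0009
  Orbit: 0.181 × 0.012 = 0.002172
Normalizing constant = 0.012672.
P(NorthLine | evidence) = 0.006 / 0.012672 ≈ 0.473.

0.473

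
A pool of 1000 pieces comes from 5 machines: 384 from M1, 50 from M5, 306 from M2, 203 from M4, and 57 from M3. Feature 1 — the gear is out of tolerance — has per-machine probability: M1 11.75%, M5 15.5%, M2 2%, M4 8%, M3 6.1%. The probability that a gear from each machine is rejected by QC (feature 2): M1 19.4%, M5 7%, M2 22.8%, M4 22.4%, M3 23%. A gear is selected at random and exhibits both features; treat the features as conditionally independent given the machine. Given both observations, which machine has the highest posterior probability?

Unnormalized posteriors (prior × likelihood):
  M1: 0.384 × 0.1175 × 0.194 = 0.00875328
  M5: 0.05 × 0.155 × 0.07 = 0.0005425
  M2: 0.306 × 0.02 × 0.228 = 0.00139536
  M4: 0.203 × 0.08 × 0.224 = 0.00363776
  M3: 0.057 × 0.061 × 0.23 = 0.00079971
Normalizing constant = 0.01512861.
Largest term belongs to M1, so M1 is most probable.

M1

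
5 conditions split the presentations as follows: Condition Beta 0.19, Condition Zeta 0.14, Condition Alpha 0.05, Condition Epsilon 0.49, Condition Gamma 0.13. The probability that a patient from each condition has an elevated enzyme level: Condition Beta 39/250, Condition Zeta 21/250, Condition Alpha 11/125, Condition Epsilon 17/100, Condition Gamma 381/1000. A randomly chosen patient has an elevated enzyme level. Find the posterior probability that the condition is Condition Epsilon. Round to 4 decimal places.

0.4663

Compute prior × likelihood for every hypothesis:
  Condition Beta: 0.19 × 0.156 = 0.02964
  Condition Zeta: 0.14 × 0.084 = 0.01176
  Condition Alpha: 0.05 × 0.088 = 0.0044
  Condition Epsilon: 0.49 × 0.17 = 0.0833
  Condition Gamma: 0.13 × 0.381 = 0.04953
Total = 0.17863.
P(Condition Epsilon | evidence) = 0.0833 / 0.17863 ≈ 0.4663.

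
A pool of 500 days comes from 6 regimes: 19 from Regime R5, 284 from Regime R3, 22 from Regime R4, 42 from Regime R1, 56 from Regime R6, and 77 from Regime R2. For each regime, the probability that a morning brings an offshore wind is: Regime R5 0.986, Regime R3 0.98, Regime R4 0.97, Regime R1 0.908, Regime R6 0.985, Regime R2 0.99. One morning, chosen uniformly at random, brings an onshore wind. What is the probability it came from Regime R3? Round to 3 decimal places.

0.470

Taking complements, P(onshore | each) = Regime R5 0.014, Regime R3 0.02, Regime R4 0.03, Regime R1 0.092, Regime R6 0.015, Regime R2 0.01.
Prior × likelihood for each hypothesis:
  Regime R5: 0.038 × 0.014 = 0.000532
  Regime R3: 0.568 × 0.02 = 0.01136
  Regime R4: 0.044 × 0.03 = 0.00132
  Regime R1: 0.084 × 0.092 = 0.007728
  Regime R6: 0.112 × 0.015 = 0.00168
  Regime R2: 0.154 × 0.01 = 0.00154
Sum = 0.02416.
P(Regime R3 | evidence) = 0.01136 / 0.02416 ≈ 0.470.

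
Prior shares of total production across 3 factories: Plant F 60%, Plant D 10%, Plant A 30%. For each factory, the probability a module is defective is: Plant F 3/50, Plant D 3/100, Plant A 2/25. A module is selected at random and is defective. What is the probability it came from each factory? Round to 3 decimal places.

Plant F 0.571, Plant D 0.048, Plant A 0.381

Prior × likelihood for each hypothesis:
  Plant F: 0.6 × 0.06 = 0.036
  Plant D: 0.1 × 0.03 = 0.003
  Plant A: 0.3 × 0.08 = 0.024
Sum = 0.063.
P(Plant F | defective) = 0.036/0.063 ≈ 0.571
P(Plant D | defective) = 0.003/0.063 ≈ 0.048
P(Plant A | defective) = 0.024/0.063 ≈ 0.381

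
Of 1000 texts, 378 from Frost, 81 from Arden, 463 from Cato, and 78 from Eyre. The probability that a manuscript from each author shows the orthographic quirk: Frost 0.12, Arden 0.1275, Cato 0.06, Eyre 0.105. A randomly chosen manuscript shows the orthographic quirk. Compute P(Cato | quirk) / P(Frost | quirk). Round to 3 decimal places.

0.612

Unnormalized posteriors (prior × likelihood):
  Frost: 0.378 × 0.12 = 0.04536
  Arden: 0.081 × 0.1275 = 0.0103275
  Cato: 0.463 × 0.06 = 0.02778
  Eyre: 0.078 × 0.105 = 0.00819
Total = 0.0916575.
The ratio is 0.02778 / 0.04536 (the normalizer cancels) = 0.612.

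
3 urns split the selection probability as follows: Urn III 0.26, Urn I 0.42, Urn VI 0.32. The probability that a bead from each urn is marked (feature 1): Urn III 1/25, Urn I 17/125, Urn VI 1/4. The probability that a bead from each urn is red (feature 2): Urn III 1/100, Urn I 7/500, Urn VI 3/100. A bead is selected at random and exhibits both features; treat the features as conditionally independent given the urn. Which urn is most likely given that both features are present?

Urn VI

Compute prior × likelihood for every hypothesis:
  Urn III: 0.26 × 0.04 × 0.01 = 0.000104
  Urn I: 0.42 × 0.136 × 0.014 = 0.00079968
  Urn VI: 0.32 × 0.25 × 0.03 = 0.0024
Normalizing constant = 0.00330368.
Largest term belongs to Urn VI, so Urn VI is most probable.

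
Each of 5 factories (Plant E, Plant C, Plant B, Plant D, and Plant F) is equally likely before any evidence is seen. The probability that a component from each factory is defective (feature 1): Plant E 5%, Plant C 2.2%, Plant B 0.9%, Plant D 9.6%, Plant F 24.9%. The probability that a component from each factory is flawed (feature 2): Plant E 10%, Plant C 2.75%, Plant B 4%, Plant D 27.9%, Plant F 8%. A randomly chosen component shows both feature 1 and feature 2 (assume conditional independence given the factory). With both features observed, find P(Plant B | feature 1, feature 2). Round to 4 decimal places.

0.0068

With a uniform prior (1/5 each), posterior ∝ likelihood:
  Plant E: 0.05 × 0.1 = 0.005
  Plant C: 0.022 × 0.0275 = 0.000605
  Plant B: 0.009 × 0.04 = 0.00036
  Plant D: 0.096 × 0.279 = 0.026784
  Plant F: 0.249 × 0.08 = 0.01992
Total = 0.052669.
P(Plant B | evidence) = 0.00036 / 0.052669 ≈ 0.0068.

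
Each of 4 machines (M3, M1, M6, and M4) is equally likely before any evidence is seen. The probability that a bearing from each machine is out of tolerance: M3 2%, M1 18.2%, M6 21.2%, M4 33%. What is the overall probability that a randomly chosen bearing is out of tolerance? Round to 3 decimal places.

Since the prior is uniform, the posterior is proportional to the likelihood:
  M3: 0.02
  M1: 0.182
  M6: 0.212
  M4: 0.33
P(oversize) = (1/4) × (0.02 + 0.182 + 0.212 + 0.33) = 0.744/4 ≈ 0.186.

0.186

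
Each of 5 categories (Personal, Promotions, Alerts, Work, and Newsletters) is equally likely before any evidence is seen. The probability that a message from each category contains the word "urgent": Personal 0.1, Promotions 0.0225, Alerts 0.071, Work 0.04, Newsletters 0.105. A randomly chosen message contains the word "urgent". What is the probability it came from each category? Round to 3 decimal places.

Personal 0.295, Promotions 0.066, Alerts 0.210, Work 0.118, Newsletters 0.310

Since the prior is uniform, the posterior is proportional to the likelihood:
  Personal: 0.1
  Promotions: 0.0225
  Alerts: 0.071
  Work: 0.04
  Newsletters: 0.105
Total = 0.3385.
P(Personal | urgent-flag) = 0.1/0.3385 ≈ 0.295
P(Promotions | urgent-flag) = 0.0225/0.3385 ≈ 0.066
P(Alerts | urgent-flag) = 0.071/0.3385 ≈ 0.210
P(Work | urgent-flag) = 0.04/0.3385 ≈ 0.118
P(Newsletters | urgent-flag) = 0.105/0.3385 ≈ 0.310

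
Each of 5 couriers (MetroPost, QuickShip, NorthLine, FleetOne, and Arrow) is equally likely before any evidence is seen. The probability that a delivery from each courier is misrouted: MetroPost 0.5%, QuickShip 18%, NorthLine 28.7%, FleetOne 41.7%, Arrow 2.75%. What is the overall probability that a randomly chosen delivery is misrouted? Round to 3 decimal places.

0.183

Since the prior is uniform, the posterior is proportional to the likelihood:
  MetroPost: 0.005
  QuickShip: 0.18
  NorthLine: 0.287
  FleetOne: 0.417
  Arrow: 0.0275
P(misrouted) = (1/5) × (0.005 + 0.18 + 0.287 + 0.417 + 0.0275) = 0.9165/5 ≈ 0.183.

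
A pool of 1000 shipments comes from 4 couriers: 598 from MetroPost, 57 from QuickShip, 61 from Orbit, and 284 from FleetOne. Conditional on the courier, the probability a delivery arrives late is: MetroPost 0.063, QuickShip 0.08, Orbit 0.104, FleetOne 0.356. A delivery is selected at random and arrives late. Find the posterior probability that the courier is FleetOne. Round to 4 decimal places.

By Bayes' rule, posterior ∝ prior × likelihood:
  MetroPost: 0.598 × 0.063 = 0.037674
  QuickShip: 0.057 × 0.08 = 0.00456
  Orbit: 0.061 × 0.104 = 0.006344
  FleetOne: 0.284 × 0.356 = 0.101104
Sum = 0.149682.
P(FleetOne | evidence) = 0.101104 / 0.149682 ≈ 0.6755.

0.6755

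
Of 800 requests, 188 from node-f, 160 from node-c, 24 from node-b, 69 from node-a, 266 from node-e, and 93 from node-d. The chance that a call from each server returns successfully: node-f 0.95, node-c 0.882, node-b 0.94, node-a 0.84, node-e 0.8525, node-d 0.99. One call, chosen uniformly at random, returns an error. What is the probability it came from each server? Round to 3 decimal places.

Taking complements, P(error | each) = node-f 0.05, node-c 0.118, node-b 0.06, node-a 0.16, node-e 0.1475, node-d 0.01.
By Bayes' rule, posterior ∝ prior × likelihood:
  node-f: 0.235 × 0.05 = 0.01175
  node-c: 0.2 × 0.118 = 0.0236
  node-b: 0.03 × 0.06 = 0.0018
  node-a: 0.08625 × 0.16 = 0.0138
  node-e: 0.3325 × 0.1475 = 0.04904375
  node-d: 0.11625 × 0.01 = 0.0011625
Sum = 0.10115625.
P(node-f | error) = 0.01175/0.10115625 ≈ 0.116
P(node-c | error) = 0.0236/0.10115625 ≈ 0.233
P(node-b | error) = 0.0018/0.10115625 ≈ 0.018
P(node-a | error) = 0.0138/0.10115625 ≈ 0.136
P(node-e | error) = 0.04904375/0.10115625 ≈ 0.485
P(node-d | error) = 0.0011625/0.10115625 ≈ 0.011

node-f 0.116, node-c 0.233, node-b 0.018, node-a 0.136, node-e 0.485, node-d 0.011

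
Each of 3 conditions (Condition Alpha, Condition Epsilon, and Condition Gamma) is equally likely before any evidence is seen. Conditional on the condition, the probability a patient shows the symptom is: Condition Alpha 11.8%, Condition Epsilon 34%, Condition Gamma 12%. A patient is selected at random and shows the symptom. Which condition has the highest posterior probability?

Condition Epsilon

Since the prior is uniform, the posterior is proportional to the likelihood:
  Condition Alpha: 0.118
  Condition Epsilon: 0.34
  Condition Gamma: 0.12
Normalizing constant = 0.578.
Largest term belongs to Condition Epsilon, so Condition Epsilon is most probable.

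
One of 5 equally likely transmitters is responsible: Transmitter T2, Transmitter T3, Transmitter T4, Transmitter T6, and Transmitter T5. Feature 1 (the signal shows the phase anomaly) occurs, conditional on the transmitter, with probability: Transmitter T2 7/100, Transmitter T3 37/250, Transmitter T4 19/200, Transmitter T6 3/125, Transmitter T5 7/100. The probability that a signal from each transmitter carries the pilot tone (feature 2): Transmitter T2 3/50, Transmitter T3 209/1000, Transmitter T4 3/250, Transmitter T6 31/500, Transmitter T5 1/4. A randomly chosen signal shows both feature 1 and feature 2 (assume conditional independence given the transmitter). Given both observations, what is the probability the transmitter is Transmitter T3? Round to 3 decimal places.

With a uniform prior (1/5 each), posterior ∝ likelihood:
  Transmitter T2: 0.07 × 0.06 = 0.0042
  Transmitter T3: 0.148 × 0.209 = 0.030932
  Transmitter T4: 0.095 × 0.012 = 0.00114
  Transmitter T6: 0.024 × 0.062 = 0.001488
  Transmitter T5: 0.07 × 0.25 = 0.0175
Total = 0.05526.
P(Transmitter T3 | evidence) = 0.030932 / 0.05526 ≈ 0.560.

0.560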